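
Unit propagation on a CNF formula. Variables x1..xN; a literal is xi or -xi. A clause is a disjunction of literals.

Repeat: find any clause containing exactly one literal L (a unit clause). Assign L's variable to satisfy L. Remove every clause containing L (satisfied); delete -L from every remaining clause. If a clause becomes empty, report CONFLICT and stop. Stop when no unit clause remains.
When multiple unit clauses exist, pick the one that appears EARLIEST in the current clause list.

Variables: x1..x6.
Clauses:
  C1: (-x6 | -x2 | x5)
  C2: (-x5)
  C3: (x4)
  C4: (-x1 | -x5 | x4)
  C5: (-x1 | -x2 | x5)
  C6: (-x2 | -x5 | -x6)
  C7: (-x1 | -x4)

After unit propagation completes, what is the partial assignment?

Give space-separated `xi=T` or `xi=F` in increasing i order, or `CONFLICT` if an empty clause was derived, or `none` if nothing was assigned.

Answer: x1=F x4=T x5=F

Derivation:
unit clause [-5] forces x5=F; simplify:
  drop 5 from [-6, -2, 5] -> [-6, -2]
  drop 5 from [-1, -2, 5] -> [-1, -2]
  satisfied 3 clause(s); 4 remain; assigned so far: [5]
unit clause [4] forces x4=T; simplify:
  drop -4 from [-1, -4] -> [-1]
  satisfied 1 clause(s); 3 remain; assigned so far: [4, 5]
unit clause [-1] forces x1=F; simplify:
  satisfied 2 clause(s); 1 remain; assigned so far: [1, 4, 5]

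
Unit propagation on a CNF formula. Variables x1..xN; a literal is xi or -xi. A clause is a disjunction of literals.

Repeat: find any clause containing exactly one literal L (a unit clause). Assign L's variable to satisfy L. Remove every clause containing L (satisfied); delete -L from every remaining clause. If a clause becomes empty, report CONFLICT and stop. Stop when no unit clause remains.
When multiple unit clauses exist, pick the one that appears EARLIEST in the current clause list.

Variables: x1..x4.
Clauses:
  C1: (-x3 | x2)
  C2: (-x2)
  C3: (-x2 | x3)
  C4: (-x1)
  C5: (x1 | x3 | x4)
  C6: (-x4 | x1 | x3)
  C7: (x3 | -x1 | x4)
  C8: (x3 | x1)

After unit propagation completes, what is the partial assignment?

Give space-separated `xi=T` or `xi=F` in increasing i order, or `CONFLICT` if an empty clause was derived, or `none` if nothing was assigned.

Answer: CONFLICT

Derivation:
unit clause [-2] forces x2=F; simplify:
  drop 2 from [-3, 2] -> [-3]
  satisfied 2 clause(s); 6 remain; assigned so far: [2]
unit clause [-3] forces x3=F; simplify:
  drop 3 from [1, 3, 4] -> [1, 4]
  drop 3 from [-4, 1, 3] -> [-4, 1]
  drop 3 from [3, -1, 4] -> [-1, 4]
  drop 3 from [3, 1] -> [1]
  satisfied 1 clause(s); 5 remain; assigned so far: [2, 3]
unit clause [-1] forces x1=F; simplify:
  drop 1 from [1, 4] -> [4]
  drop 1 from [-4, 1] -> [-4]
  drop 1 from [1] -> [] (empty!)
  satisfied 2 clause(s); 3 remain; assigned so far: [1, 2, 3]
CONFLICT (empty clause)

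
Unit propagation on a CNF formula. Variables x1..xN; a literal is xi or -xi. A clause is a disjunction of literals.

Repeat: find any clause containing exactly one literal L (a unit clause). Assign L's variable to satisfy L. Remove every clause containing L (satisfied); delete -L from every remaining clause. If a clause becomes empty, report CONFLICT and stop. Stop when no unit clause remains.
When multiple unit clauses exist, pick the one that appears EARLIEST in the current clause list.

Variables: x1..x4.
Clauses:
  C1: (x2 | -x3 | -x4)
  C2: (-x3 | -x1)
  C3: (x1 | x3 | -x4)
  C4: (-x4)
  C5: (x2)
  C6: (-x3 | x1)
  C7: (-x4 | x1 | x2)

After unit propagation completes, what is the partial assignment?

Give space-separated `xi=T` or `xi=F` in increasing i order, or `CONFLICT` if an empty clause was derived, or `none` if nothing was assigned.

unit clause [-4] forces x4=F; simplify:
  satisfied 4 clause(s); 3 remain; assigned so far: [4]
unit clause [2] forces x2=T; simplify:
  satisfied 1 clause(s); 2 remain; assigned so far: [2, 4]

Answer: x2=T x4=F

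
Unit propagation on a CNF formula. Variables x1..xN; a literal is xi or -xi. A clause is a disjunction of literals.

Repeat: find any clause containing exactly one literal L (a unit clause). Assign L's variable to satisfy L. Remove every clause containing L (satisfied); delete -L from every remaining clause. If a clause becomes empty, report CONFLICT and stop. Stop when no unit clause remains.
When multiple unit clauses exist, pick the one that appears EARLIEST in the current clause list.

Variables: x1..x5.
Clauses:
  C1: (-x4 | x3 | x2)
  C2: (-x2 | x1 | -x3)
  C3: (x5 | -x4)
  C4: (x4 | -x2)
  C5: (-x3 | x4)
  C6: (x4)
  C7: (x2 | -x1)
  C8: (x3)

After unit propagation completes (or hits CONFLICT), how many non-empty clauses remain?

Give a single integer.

Answer: 2

Derivation:
unit clause [4] forces x4=T; simplify:
  drop -4 from [-4, 3, 2] -> [3, 2]
  drop -4 from [5, -4] -> [5]
  satisfied 3 clause(s); 5 remain; assigned so far: [4]
unit clause [5] forces x5=T; simplify:
  satisfied 1 clause(s); 4 remain; assigned so far: [4, 5]
unit clause [3] forces x3=T; simplify:
  drop -3 from [-2, 1, -3] -> [-2, 1]
  satisfied 2 clause(s); 2 remain; assigned so far: [3, 4, 5]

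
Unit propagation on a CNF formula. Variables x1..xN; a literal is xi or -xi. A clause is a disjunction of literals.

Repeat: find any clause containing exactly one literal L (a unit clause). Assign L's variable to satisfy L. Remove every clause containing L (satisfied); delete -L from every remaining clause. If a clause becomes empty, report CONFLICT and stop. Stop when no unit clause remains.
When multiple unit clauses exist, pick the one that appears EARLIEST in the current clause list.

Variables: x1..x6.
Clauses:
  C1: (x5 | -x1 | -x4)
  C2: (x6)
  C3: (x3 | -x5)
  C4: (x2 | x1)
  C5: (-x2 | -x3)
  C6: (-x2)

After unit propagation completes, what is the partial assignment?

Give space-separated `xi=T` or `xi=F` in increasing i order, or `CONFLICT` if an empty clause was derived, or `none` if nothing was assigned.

Answer: x1=T x2=F x6=T

Derivation:
unit clause [6] forces x6=T; simplify:
  satisfied 1 clause(s); 5 remain; assigned so far: [6]
unit clause [-2] forces x2=F; simplify:
  drop 2 from [2, 1] -> [1]
  satisfied 2 clause(s); 3 remain; assigned so far: [2, 6]
unit clause [1] forces x1=T; simplify:
  drop -1 from [5, -1, -4] -> [5, -4]
  satisfied 1 clause(s); 2 remain; assigned so far: [1, 2, 6]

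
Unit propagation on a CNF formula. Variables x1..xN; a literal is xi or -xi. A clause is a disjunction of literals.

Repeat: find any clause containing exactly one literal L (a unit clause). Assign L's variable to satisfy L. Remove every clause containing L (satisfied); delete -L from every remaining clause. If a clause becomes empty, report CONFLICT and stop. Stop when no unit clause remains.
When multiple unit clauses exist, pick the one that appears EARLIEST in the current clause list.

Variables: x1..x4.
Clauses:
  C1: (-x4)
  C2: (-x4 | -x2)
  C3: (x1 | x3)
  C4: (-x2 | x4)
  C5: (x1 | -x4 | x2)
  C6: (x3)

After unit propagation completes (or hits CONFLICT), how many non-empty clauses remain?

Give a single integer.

Answer: 0

Derivation:
unit clause [-4] forces x4=F; simplify:
  drop 4 from [-2, 4] -> [-2]
  satisfied 3 clause(s); 3 remain; assigned so far: [4]
unit clause [-2] forces x2=F; simplify:
  satisfied 1 clause(s); 2 remain; assigned so far: [2, 4]
unit clause [3] forces x3=T; simplify:
  satisfied 2 clause(s); 0 remain; assigned so far: [2, 3, 4]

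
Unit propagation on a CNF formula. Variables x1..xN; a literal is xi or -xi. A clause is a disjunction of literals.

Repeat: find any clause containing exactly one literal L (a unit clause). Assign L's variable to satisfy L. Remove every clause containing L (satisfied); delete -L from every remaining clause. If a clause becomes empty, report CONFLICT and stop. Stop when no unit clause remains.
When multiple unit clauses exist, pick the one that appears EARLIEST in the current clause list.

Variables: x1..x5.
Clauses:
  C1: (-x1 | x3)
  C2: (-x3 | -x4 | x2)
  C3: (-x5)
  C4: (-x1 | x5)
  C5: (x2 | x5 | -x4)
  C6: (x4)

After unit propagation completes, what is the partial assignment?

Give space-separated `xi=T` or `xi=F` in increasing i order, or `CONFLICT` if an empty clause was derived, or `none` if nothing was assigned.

unit clause [-5] forces x5=F; simplify:
  drop 5 from [-1, 5] -> [-1]
  drop 5 from [2, 5, -4] -> [2, -4]
  satisfied 1 clause(s); 5 remain; assigned so far: [5]
unit clause [-1] forces x1=F; simplify:
  satisfied 2 clause(s); 3 remain; assigned so far: [1, 5]
unit clause [4] forces x4=T; simplify:
  drop -4 from [-3, -4, 2] -> [-3, 2]
  drop -4 from [2, -4] -> [2]
  satisfied 1 clause(s); 2 remain; assigned so far: [1, 4, 5]
unit clause [2] forces x2=T; simplify:
  satisfied 2 clause(s); 0 remain; assigned so far: [1, 2, 4, 5]

Answer: x1=F x2=T x4=T x5=F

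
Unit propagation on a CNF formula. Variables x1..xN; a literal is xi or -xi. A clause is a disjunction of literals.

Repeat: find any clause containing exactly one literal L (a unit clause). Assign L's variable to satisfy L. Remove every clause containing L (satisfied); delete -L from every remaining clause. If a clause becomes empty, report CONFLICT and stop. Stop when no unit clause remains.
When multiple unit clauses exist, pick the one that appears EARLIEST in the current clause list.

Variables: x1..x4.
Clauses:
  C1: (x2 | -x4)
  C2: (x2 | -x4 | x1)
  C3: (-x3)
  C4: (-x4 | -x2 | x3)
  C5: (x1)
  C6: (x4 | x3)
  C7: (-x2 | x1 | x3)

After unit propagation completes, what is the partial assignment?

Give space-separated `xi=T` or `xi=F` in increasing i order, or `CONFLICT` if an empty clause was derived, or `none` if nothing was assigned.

unit clause [-3] forces x3=F; simplify:
  drop 3 from [-4, -2, 3] -> [-4, -2]
  drop 3 from [4, 3] -> [4]
  drop 3 from [-2, 1, 3] -> [-2, 1]
  satisfied 1 clause(s); 6 remain; assigned so far: [3]
unit clause [1] forces x1=T; simplify:
  satisfied 3 clause(s); 3 remain; assigned so far: [1, 3]
unit clause [4] forces x4=T; simplify:
  drop -4 from [2, -4] -> [2]
  drop -4 from [-4, -2] -> [-2]
  satisfied 1 clause(s); 2 remain; assigned so far: [1, 3, 4]
unit clause [2] forces x2=T; simplify:
  drop -2 from [-2] -> [] (empty!)
  satisfied 1 clause(s); 1 remain; assigned so far: [1, 2, 3, 4]
CONFLICT (empty clause)

Answer: CONFLICT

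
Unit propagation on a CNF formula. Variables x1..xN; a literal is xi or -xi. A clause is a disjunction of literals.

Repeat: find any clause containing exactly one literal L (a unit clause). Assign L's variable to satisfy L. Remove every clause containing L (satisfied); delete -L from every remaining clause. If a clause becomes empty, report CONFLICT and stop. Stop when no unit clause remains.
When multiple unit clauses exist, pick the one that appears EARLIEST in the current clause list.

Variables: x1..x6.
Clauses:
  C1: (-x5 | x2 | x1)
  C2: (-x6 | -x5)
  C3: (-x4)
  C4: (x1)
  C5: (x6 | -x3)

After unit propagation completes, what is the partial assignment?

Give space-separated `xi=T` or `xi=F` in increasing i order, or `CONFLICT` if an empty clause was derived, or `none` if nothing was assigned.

unit clause [-4] forces x4=F; simplify:
  satisfied 1 clause(s); 4 remain; assigned so far: [4]
unit clause [1] forces x1=T; simplify:
  satisfied 2 clause(s); 2 remain; assigned so far: [1, 4]

Answer: x1=T x4=F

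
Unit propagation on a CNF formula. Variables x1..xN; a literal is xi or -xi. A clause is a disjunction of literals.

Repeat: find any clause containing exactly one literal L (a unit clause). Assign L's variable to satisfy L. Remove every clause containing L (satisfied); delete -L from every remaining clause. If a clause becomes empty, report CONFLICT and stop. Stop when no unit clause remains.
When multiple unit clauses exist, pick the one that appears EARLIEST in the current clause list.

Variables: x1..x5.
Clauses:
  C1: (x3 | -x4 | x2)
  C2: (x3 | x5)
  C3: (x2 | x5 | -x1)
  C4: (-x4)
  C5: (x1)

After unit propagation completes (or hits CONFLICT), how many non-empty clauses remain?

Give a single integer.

Answer: 2

Derivation:
unit clause [-4] forces x4=F; simplify:
  satisfied 2 clause(s); 3 remain; assigned so far: [4]
unit clause [1] forces x1=T; simplify:
  drop -1 from [2, 5, -1] -> [2, 5]
  satisfied 1 clause(s); 2 remain; assigned so far: [1, 4]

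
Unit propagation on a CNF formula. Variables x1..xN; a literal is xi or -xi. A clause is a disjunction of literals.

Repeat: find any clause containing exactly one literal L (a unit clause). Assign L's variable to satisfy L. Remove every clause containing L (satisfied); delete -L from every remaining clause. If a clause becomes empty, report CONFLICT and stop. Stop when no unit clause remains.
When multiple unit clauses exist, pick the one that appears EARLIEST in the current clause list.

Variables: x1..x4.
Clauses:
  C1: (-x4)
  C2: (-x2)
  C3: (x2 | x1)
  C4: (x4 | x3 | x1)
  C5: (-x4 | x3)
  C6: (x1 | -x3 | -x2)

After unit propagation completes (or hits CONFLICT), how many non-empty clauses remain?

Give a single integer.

unit clause [-4] forces x4=F; simplify:
  drop 4 from [4, 3, 1] -> [3, 1]
  satisfied 2 clause(s); 4 remain; assigned so far: [4]
unit clause [-2] forces x2=F; simplify:
  drop 2 from [2, 1] -> [1]
  satisfied 2 clause(s); 2 remain; assigned so far: [2, 4]
unit clause [1] forces x1=T; simplify:
  satisfied 2 clause(s); 0 remain; assigned so far: [1, 2, 4]

Answer: 0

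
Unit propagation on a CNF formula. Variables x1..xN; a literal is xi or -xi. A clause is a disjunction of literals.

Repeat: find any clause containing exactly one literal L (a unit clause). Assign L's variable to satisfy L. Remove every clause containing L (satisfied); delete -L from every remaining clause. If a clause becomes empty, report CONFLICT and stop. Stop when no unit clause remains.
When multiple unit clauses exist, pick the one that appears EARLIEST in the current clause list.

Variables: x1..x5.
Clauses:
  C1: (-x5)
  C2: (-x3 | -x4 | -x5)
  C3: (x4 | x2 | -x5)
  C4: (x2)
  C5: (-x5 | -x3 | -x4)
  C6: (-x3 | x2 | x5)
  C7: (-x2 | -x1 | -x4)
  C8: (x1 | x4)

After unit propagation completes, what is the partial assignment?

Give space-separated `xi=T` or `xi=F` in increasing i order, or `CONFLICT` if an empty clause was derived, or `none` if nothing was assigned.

Answer: x2=T x5=F

Derivation:
unit clause [-5] forces x5=F; simplify:
  drop 5 from [-3, 2, 5] -> [-3, 2]
  satisfied 4 clause(s); 4 remain; assigned so far: [5]
unit clause [2] forces x2=T; simplify:
  drop -2 from [-2, -1, -4] -> [-1, -4]
  satisfied 2 clause(s); 2 remain; assigned so far: [2, 5]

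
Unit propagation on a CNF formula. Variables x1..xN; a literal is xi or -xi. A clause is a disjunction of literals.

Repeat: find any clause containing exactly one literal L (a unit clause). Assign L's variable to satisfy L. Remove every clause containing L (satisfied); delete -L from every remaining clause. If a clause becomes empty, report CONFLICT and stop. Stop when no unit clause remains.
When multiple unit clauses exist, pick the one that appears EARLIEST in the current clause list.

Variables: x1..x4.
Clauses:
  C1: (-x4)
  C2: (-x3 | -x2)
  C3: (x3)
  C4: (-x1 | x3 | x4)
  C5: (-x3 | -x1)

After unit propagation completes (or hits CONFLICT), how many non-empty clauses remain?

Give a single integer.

Answer: 0

Derivation:
unit clause [-4] forces x4=F; simplify:
  drop 4 from [-1, 3, 4] -> [-1, 3]
  satisfied 1 clause(s); 4 remain; assigned so far: [4]
unit clause [3] forces x3=T; simplify:
  drop -3 from [-3, -2] -> [-2]
  drop -3 from [-3, -1] -> [-1]
  satisfied 2 clause(s); 2 remain; assigned so far: [3, 4]
unit clause [-2] forces x2=F; simplify:
  satisfied 1 clause(s); 1 remain; assigned so far: [2, 3, 4]
unit clause [-1] forces x1=F; simplify:
  satisfied 1 clause(s); 0 remain; assigned so far: [1, 2, 3, 4]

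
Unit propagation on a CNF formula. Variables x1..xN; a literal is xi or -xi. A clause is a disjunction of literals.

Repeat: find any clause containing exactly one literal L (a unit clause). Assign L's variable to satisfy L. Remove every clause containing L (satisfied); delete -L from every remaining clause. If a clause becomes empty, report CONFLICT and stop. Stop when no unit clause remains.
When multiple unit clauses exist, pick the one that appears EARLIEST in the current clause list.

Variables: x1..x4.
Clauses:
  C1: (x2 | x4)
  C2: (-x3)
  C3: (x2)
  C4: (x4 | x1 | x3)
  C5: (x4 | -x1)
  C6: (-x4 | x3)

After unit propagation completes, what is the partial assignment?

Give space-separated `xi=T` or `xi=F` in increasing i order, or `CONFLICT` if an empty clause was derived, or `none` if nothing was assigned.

unit clause [-3] forces x3=F; simplify:
  drop 3 from [4, 1, 3] -> [4, 1]
  drop 3 from [-4, 3] -> [-4]
  satisfied 1 clause(s); 5 remain; assigned so far: [3]
unit clause [2] forces x2=T; simplify:
  satisfied 2 clause(s); 3 remain; assigned so far: [2, 3]
unit clause [-4] forces x4=F; simplify:
  drop 4 from [4, 1] -> [1]
  drop 4 from [4, -1] -> [-1]
  satisfied 1 clause(s); 2 remain; assigned so far: [2, 3, 4]
unit clause [1] forces x1=T; simplify:
  drop -1 from [-1] -> [] (empty!)
  satisfied 1 clause(s); 1 remain; assigned so far: [1, 2, 3, 4]
CONFLICT (empty clause)

Answer: CONFLICT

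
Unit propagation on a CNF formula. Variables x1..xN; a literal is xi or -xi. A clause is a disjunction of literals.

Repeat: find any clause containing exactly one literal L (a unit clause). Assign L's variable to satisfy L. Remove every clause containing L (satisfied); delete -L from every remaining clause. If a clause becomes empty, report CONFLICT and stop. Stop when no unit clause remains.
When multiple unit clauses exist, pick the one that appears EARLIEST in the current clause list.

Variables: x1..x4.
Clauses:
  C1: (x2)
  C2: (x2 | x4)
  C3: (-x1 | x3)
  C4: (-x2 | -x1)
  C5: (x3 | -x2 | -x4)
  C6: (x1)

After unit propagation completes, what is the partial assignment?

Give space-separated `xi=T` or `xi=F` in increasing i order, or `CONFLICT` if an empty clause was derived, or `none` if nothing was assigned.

unit clause [2] forces x2=T; simplify:
  drop -2 from [-2, -1] -> [-1]
  drop -2 from [3, -2, -4] -> [3, -4]
  satisfied 2 clause(s); 4 remain; assigned so far: [2]
unit clause [-1] forces x1=F; simplify:
  drop 1 from [1] -> [] (empty!)
  satisfied 2 clause(s); 2 remain; assigned so far: [1, 2]
CONFLICT (empty clause)

Answer: CONFLICT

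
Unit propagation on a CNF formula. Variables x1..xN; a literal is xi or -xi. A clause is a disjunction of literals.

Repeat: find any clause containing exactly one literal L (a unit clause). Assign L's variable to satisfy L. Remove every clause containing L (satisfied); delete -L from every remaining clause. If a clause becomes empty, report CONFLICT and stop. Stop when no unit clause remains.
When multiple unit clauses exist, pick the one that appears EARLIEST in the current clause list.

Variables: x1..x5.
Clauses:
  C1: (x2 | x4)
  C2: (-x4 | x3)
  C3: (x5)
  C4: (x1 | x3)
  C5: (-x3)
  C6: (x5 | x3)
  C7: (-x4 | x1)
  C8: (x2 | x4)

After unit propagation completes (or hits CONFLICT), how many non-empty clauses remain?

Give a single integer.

Answer: 0

Derivation:
unit clause [5] forces x5=T; simplify:
  satisfied 2 clause(s); 6 remain; assigned so far: [5]
unit clause [-3] forces x3=F; simplify:
  drop 3 from [-4, 3] -> [-4]
  drop 3 from [1, 3] -> [1]
  satisfied 1 clause(s); 5 remain; assigned so far: [3, 5]
unit clause [-4] forces x4=F; simplify:
  drop 4 from [2, 4] -> [2]
  drop 4 from [2, 4] -> [2]
  satisfied 2 clause(s); 3 remain; assigned so far: [3, 4, 5]
unit clause [2] forces x2=T; simplify:
  satisfied 2 clause(s); 1 remain; assigned so far: [2, 3, 4, 5]
unit clause [1] forces x1=T; simplify:
  satisfied 1 clause(s); 0 remain; assigned so far: [1, 2, 3, 4, 5]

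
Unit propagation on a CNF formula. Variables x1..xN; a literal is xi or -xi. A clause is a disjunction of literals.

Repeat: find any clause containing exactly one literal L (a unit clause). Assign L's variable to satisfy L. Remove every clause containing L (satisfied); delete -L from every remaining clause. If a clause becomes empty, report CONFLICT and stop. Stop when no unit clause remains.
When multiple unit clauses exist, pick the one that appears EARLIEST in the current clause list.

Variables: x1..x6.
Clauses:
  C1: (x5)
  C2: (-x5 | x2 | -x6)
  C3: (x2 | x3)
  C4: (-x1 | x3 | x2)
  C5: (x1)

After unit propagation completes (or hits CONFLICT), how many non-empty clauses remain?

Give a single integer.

Answer: 3

Derivation:
unit clause [5] forces x5=T; simplify:
  drop -5 from [-5, 2, -6] -> [2, -6]
  satisfied 1 clause(s); 4 remain; assigned so far: [5]
unit clause [1] forces x1=T; simplify:
  drop -1 from [-1, 3, 2] -> [3, 2]
  satisfied 1 clause(s); 3 remain; assigned so far: [1, 5]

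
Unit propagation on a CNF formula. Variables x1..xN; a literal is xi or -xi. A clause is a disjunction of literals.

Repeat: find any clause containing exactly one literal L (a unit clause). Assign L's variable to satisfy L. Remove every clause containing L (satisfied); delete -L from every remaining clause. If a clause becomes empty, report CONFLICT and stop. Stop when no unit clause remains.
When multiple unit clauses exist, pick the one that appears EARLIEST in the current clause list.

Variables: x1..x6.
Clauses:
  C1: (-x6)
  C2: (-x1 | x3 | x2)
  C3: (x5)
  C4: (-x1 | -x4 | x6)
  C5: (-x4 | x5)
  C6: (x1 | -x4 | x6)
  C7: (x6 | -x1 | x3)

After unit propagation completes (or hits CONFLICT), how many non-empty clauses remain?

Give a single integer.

unit clause [-6] forces x6=F; simplify:
  drop 6 from [-1, -4, 6] -> [-1, -4]
  drop 6 from [1, -4, 6] -> [1, -4]
  drop 6 from [6, -1, 3] -> [-1, 3]
  satisfied 1 clause(s); 6 remain; assigned so far: [6]
unit clause [5] forces x5=T; simplify:
  satisfied 2 clause(s); 4 remain; assigned so far: [5, 6]

Answer: 4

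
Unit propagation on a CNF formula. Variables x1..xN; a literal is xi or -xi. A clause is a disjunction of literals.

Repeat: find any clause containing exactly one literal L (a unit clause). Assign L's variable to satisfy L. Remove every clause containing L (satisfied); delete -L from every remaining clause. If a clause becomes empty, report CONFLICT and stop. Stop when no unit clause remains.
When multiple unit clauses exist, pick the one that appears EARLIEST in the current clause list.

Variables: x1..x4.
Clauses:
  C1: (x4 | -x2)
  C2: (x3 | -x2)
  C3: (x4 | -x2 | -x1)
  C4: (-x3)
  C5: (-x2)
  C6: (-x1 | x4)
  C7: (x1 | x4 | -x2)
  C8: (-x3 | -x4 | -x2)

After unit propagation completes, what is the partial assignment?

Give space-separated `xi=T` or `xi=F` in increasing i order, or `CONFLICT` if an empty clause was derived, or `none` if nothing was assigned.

unit clause [-3] forces x3=F; simplify:
  drop 3 from [3, -2] -> [-2]
  satisfied 2 clause(s); 6 remain; assigned so far: [3]
unit clause [-2] forces x2=F; simplify:
  satisfied 5 clause(s); 1 remain; assigned so far: [2, 3]

Answer: x2=F x3=F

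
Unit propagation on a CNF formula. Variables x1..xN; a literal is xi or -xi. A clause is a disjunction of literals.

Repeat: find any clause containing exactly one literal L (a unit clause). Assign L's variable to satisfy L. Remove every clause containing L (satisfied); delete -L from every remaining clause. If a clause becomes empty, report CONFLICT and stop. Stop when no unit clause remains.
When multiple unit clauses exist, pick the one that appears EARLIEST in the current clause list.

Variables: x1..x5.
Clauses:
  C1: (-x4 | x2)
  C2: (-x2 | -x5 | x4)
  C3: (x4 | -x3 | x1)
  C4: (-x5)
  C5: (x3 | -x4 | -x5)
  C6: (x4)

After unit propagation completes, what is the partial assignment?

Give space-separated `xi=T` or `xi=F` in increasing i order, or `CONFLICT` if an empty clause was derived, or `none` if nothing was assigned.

Answer: x2=T x4=T x5=F

Derivation:
unit clause [-5] forces x5=F; simplify:
  satisfied 3 clause(s); 3 remain; assigned so far: [5]
unit clause [4] forces x4=T; simplify:
  drop -4 from [-4, 2] -> [2]
  satisfied 2 clause(s); 1 remain; assigned so far: [4, 5]
unit clause [2] forces x2=T; simplify:
  satisfied 1 clause(s); 0 remain; assigned so far: [2, 4, 5]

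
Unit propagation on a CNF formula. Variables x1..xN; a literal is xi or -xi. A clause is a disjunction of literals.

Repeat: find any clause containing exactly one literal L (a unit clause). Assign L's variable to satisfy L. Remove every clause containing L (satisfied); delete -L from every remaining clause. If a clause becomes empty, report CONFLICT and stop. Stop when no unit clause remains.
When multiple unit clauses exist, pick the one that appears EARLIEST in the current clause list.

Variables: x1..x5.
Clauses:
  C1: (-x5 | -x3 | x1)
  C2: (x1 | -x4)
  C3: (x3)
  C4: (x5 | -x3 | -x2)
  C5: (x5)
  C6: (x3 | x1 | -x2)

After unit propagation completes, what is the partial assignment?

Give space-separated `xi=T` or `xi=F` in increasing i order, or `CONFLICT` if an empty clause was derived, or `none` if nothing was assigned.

Answer: x1=T x3=T x5=T

Derivation:
unit clause [3] forces x3=T; simplify:
  drop -3 from [-5, -3, 1] -> [-5, 1]
  drop -3 from [5, -3, -2] -> [5, -2]
  satisfied 2 clause(s); 4 remain; assigned so far: [3]
unit clause [5] forces x5=T; simplify:
  drop -5 from [-5, 1] -> [1]
  satisfied 2 clause(s); 2 remain; assigned so far: [3, 5]
unit clause [1] forces x1=T; simplify:
  satisfied 2 clause(s); 0 remain; assigned so far: [1, 3, 5]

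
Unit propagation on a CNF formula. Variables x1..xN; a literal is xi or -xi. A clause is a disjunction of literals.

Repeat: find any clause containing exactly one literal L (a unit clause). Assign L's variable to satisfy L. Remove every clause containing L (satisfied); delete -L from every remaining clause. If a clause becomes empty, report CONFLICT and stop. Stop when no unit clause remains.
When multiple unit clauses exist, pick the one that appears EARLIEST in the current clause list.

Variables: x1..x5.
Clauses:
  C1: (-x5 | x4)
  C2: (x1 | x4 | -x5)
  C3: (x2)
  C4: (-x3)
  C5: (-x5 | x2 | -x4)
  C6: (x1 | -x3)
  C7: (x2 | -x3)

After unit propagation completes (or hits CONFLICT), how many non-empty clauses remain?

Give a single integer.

Answer: 2

Derivation:
unit clause [2] forces x2=T; simplify:
  satisfied 3 clause(s); 4 remain; assigned so far: [2]
unit clause [-3] forces x3=F; simplify:
  satisfied 2 clause(s); 2 remain; assigned so far: [2, 3]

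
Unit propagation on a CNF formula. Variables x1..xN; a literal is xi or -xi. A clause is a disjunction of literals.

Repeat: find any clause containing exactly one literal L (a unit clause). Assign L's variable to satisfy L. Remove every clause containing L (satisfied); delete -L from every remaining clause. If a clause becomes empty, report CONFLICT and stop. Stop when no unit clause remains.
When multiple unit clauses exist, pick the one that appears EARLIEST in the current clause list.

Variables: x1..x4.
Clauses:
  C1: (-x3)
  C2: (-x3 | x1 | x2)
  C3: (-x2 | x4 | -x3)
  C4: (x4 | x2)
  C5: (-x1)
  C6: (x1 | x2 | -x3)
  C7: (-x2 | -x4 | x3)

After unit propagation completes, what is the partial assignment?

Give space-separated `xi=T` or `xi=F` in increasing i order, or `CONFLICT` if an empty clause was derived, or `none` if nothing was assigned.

unit clause [-3] forces x3=F; simplify:
  drop 3 from [-2, -4, 3] -> [-2, -4]
  satisfied 4 clause(s); 3 remain; assigned so far: [3]
unit clause [-1] forces x1=F; simplify:
  satisfied 1 clause(s); 2 remain; assigned so far: [1, 3]

Answer: x1=F x3=F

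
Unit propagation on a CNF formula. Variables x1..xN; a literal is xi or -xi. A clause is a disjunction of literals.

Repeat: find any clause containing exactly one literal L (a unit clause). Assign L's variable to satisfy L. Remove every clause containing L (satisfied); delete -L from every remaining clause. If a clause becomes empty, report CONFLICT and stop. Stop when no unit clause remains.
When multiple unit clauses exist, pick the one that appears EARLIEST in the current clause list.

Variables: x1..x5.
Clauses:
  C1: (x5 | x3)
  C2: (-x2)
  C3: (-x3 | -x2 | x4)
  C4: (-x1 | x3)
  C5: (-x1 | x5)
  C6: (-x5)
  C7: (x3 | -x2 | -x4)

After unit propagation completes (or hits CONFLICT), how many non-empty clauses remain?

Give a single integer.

unit clause [-2] forces x2=F; simplify:
  satisfied 3 clause(s); 4 remain; assigned so far: [2]
unit clause [-5] forces x5=F; simplify:
  drop 5 from [5, 3] -> [3]
  drop 5 from [-1, 5] -> [-1]
  satisfied 1 clause(s); 3 remain; assigned so far: [2, 5]
unit clause [3] forces x3=T; simplify:
  satisfied 2 clause(s); 1 remain; assigned so far: [2, 3, 5]
unit clause [-1] forces x1=F; simplify:
  satisfied 1 clause(s); 0 remain; assigned so far: [1, 2, 3, 5]

Answer: 0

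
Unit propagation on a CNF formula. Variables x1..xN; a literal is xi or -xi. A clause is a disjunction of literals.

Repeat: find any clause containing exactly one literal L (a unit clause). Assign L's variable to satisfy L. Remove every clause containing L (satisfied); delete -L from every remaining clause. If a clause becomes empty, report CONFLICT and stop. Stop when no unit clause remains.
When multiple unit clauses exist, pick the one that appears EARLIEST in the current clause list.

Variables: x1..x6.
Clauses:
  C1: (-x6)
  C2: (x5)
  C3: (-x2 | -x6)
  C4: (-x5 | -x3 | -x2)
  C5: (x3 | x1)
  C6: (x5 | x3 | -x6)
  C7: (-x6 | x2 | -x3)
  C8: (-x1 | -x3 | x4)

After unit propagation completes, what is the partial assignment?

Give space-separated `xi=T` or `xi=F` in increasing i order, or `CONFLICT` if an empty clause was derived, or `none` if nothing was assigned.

Answer: x5=T x6=F

Derivation:
unit clause [-6] forces x6=F; simplify:
  satisfied 4 clause(s); 4 remain; assigned so far: [6]
unit clause [5] forces x5=T; simplify:
  drop -5 from [-5, -3, -2] -> [-3, -2]
  satisfied 1 clause(s); 3 remain; assigned so far: [5, 6]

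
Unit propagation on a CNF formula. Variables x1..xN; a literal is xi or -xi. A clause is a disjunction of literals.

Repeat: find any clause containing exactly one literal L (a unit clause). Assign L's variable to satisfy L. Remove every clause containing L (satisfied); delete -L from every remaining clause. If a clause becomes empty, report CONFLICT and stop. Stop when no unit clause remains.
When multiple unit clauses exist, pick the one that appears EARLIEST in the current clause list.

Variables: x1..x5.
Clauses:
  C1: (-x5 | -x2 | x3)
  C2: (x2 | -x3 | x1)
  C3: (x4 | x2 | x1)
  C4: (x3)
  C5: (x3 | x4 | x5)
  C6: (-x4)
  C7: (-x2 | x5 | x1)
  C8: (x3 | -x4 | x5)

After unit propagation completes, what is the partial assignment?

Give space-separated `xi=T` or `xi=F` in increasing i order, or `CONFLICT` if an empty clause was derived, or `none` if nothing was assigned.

unit clause [3] forces x3=T; simplify:
  drop -3 from [2, -3, 1] -> [2, 1]
  satisfied 4 clause(s); 4 remain; assigned so far: [3]
unit clause [-4] forces x4=F; simplify:
  drop 4 from [4, 2, 1] -> [2, 1]
  satisfied 1 clause(s); 3 remain; assigned so far: [3, 4]

Answer: x3=T x4=F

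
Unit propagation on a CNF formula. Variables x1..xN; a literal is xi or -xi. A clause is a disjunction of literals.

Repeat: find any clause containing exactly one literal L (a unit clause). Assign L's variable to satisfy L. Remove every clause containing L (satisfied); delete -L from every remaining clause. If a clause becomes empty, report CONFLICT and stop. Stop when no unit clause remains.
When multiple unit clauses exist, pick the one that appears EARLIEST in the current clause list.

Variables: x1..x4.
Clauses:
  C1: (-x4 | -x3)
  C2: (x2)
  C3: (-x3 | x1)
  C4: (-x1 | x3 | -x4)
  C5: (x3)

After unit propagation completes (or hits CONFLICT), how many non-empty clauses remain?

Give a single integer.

unit clause [2] forces x2=T; simplify:
  satisfied 1 clause(s); 4 remain; assigned so far: [2]
unit clause [3] forces x3=T; simplify:
  drop -3 from [-4, -3] -> [-4]
  drop -3 from [-3, 1] -> [1]
  satisfied 2 clause(s); 2 remain; assigned so far: [2, 3]
unit clause [-4] forces x4=F; simplify:
  satisfied 1 clause(s); 1 remain; assigned so far: [2, 3, 4]
unit clause [1] forces x1=T; simplify:
  satisfied 1 clause(s); 0 remain; assigned so far: [1, 2, 3, 4]

Answer: 0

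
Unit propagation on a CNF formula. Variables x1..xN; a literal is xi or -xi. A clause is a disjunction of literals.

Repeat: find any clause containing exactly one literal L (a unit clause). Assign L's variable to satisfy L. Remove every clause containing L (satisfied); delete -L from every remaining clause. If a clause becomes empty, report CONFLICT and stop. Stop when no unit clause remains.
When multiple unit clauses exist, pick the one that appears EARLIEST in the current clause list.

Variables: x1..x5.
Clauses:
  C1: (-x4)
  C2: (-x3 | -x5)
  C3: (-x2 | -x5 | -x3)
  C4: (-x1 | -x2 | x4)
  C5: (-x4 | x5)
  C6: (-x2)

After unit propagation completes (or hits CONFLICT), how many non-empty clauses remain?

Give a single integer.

Answer: 1

Derivation:
unit clause [-4] forces x4=F; simplify:
  drop 4 from [-1, -2, 4] -> [-1, -2]
  satisfied 2 clause(s); 4 remain; assigned so far: [4]
unit clause [-2] forces x2=F; simplify:
  satisfied 3 clause(s); 1 remain; assigned so far: [2, 4]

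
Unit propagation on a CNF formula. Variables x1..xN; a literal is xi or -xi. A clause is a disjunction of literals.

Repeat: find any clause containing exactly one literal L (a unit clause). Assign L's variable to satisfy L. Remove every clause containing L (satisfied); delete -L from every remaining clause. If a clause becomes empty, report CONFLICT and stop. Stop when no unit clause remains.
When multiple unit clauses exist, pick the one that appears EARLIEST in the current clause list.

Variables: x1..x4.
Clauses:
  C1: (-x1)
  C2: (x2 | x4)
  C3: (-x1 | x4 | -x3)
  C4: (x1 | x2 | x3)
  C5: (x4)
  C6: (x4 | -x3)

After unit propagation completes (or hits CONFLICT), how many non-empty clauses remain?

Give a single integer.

unit clause [-1] forces x1=F; simplify:
  drop 1 from [1, 2, 3] -> [2, 3]
  satisfied 2 clause(s); 4 remain; assigned so far: [1]
unit clause [4] forces x4=T; simplify:
  satisfied 3 clause(s); 1 remain; assigned so far: [1, 4]

Answer: 1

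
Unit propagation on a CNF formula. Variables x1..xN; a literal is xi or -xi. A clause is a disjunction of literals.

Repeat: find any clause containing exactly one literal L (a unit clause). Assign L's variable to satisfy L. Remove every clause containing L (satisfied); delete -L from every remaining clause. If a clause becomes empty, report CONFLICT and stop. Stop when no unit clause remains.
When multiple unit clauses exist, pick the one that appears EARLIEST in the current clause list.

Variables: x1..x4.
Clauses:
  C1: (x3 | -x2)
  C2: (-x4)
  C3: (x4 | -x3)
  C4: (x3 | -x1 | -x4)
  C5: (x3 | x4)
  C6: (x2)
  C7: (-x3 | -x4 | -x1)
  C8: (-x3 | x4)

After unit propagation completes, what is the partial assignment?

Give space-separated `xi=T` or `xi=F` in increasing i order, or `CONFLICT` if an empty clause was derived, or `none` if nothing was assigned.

unit clause [-4] forces x4=F; simplify:
  drop 4 from [4, -3] -> [-3]
  drop 4 from [3, 4] -> [3]
  drop 4 from [-3, 4] -> [-3]
  satisfied 3 clause(s); 5 remain; assigned so far: [4]
unit clause [-3] forces x3=F; simplify:
  drop 3 from [3, -2] -> [-2]
  drop 3 from [3] -> [] (empty!)
  satisfied 2 clause(s); 3 remain; assigned so far: [3, 4]
CONFLICT (empty clause)

Answer: CONFLICT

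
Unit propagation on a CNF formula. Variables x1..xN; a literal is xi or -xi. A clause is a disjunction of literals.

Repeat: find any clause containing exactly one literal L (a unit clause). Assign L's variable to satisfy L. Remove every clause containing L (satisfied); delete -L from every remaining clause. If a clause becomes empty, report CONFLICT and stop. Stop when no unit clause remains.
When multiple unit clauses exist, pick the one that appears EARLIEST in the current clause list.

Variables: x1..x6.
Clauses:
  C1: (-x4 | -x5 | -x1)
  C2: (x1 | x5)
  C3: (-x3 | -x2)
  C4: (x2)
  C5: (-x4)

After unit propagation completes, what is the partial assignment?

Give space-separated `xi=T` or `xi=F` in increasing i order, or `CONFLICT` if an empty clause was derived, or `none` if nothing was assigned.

unit clause [2] forces x2=T; simplify:
  drop -2 from [-3, -2] -> [-3]
  satisfied 1 clause(s); 4 remain; assigned so far: [2]
unit clause [-3] forces x3=F; simplify:
  satisfied 1 clause(s); 3 remain; assigned so far: [2, 3]
unit clause [-4] forces x4=F; simplify:
  satisfied 2 clause(s); 1 remain; assigned so far: [2, 3, 4]

Answer: x2=T x3=F x4=F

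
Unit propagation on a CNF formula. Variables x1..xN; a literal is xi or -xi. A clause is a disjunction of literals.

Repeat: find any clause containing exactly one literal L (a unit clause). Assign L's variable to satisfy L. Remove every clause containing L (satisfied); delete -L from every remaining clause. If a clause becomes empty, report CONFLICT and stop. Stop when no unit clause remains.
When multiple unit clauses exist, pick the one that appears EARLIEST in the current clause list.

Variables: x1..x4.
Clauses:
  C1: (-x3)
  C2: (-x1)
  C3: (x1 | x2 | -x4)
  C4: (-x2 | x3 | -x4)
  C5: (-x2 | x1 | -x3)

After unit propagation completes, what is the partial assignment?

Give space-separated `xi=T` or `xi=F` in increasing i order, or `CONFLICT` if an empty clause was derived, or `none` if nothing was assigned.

unit clause [-3] forces x3=F; simplify:
  drop 3 from [-2, 3, -4] -> [-2, -4]
  satisfied 2 clause(s); 3 remain; assigned so far: [3]
unit clause [-1] forces x1=F; simplify:
  drop 1 from [1, 2, -4] -> [2, -4]
  satisfied 1 clause(s); 2 remain; assigned so far: [1, 3]

Answer: x1=F x3=F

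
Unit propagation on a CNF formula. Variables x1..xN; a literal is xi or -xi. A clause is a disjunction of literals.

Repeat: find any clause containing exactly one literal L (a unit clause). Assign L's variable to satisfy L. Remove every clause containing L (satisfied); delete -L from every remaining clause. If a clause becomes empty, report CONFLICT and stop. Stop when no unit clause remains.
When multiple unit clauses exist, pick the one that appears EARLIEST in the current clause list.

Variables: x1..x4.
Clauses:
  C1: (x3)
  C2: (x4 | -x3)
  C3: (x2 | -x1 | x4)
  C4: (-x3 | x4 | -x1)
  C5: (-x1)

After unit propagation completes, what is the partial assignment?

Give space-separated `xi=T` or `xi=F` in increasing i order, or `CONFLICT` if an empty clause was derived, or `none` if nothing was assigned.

unit clause [3] forces x3=T; simplify:
  drop -3 from [4, -3] -> [4]
  drop -3 from [-3, 4, -1] -> [4, -1]
  satisfied 1 clause(s); 4 remain; assigned so far: [3]
unit clause [4] forces x4=T; simplify:
  satisfied 3 clause(s); 1 remain; assigned so far: [3, 4]
unit clause [-1] forces x1=F; simplify:
  satisfied 1 clause(s); 0 remain; assigned so far: [1, 3, 4]

Answer: x1=F x3=T x4=T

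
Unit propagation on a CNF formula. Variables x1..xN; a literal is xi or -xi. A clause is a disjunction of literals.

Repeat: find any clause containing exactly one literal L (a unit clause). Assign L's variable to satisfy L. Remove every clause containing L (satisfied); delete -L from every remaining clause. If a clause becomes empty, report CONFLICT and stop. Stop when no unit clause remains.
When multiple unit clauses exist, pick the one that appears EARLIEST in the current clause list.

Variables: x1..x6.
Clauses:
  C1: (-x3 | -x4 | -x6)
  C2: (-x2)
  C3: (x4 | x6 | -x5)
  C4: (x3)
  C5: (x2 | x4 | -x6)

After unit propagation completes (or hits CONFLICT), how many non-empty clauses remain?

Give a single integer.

Answer: 3

Derivation:
unit clause [-2] forces x2=F; simplify:
  drop 2 from [2, 4, -6] -> [4, -6]
  satisfied 1 clause(s); 4 remain; assigned so far: [2]
unit clause [3] forces x3=T; simplify:
  drop -3 from [-3, -4, -6] -> [-4, -6]
  satisfied 1 clause(s); 3 remain; assigned so far: [2, 3]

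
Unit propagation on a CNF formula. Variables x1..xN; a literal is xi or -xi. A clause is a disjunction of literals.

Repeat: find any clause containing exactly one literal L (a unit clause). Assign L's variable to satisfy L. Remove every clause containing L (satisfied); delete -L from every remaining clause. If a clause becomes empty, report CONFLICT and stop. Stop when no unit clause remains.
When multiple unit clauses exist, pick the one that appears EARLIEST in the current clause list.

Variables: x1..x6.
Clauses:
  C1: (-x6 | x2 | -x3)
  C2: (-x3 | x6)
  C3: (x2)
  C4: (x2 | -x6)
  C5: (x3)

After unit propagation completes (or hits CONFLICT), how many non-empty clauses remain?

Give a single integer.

unit clause [2] forces x2=T; simplify:
  satisfied 3 clause(s); 2 remain; assigned so far: [2]
unit clause [3] forces x3=T; simplify:
  drop -3 from [-3, 6] -> [6]
  satisfied 1 clause(s); 1 remain; assigned so far: [2, 3]
unit clause [6] forces x6=T; simplify:
  satisfied 1 clause(s); 0 remain; assigned so far: [2, 3, 6]

Answer: 0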